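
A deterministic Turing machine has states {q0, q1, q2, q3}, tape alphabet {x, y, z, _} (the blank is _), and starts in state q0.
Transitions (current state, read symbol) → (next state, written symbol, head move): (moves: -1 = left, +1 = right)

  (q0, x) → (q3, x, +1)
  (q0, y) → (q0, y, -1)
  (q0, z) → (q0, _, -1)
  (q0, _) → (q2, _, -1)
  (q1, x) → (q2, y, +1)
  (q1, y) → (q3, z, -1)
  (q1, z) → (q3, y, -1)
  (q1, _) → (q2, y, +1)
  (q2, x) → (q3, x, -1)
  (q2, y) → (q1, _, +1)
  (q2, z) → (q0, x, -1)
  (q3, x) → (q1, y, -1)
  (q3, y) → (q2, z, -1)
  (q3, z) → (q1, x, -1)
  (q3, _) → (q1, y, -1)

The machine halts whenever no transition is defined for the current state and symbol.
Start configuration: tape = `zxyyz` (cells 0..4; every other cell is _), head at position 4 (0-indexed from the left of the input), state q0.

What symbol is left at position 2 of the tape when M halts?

z

state=q0 head=4 tape=__zxyy[z]   (q0,z)→(q0,_,-1)
state=q0 head=3 tape=__zxy[y]_   (q0,y)→(q0,y,-1)
state=q0 head=2 tape=__zx[y]y_   (q0,y)→(q0,y,-1)
state=q0 head=1 tape=__z[x]yy_   (q0,x)→(q3,x,+1)
state=q3 head=2 tape=__zx[y]y_   (q3,y)→(q2,z,-1)
state=q2 head=1 tape=__z[x]zy_   (q2,x)→(q3,x,-1)
state=q3 head=0 tape=__[z]xzy_   (q3,z)→(q1,x,-1)
state=q1 head=-1 tape=_[_]xxzy_   (q1,_)→(q2,y,+1)
state=q2 head=0 tape=_y[x]xzy_   (q2,x)→(q3,x,-1)
state=q3 head=-1 tape=_[y]xxzy_   (q3,y)→(q2,z,-1)
state=q2 head=-2 tape=[_]zxxzy_
Cell 2 holds z when M halts.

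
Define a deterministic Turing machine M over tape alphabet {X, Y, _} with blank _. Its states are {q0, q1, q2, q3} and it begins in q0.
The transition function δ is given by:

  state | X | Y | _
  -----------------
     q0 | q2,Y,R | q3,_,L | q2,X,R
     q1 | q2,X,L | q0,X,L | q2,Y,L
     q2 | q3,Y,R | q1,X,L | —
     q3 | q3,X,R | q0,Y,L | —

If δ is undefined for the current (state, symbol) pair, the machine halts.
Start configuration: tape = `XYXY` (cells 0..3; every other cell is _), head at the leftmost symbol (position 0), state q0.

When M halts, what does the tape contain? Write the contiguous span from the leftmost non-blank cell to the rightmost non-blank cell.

XYYYX

q0 | _[X]YXY_   read X → write Y, move R, go to q2
q2 | _Y[Y]XY_   read Y → write X, move L, go to q1
q1 | _[Y]XXY_   read Y → write X, move L, go to q0
q0 | [_]XXXY_   read _ → write X, move R, go to q2
q2 | X[X]XXY_   read X → write Y, move R, go to q3
q3 | XY[X]XY_   read X → write X, move R, go to q3
q3 | XYX[X]Y_   read X → write X, move R, go to q3
q3 | XYXX[Y]_   read Y → write Y, move L, go to q0
q0 | XYX[X]Y_   read X → write Y, move R, go to q2
q2 | XYXY[Y]_   read Y → write X, move L, go to q1
q1 | XYX[Y]X_   read Y → write X, move L, go to q0
q0 | XY[X]XX_   read X → write Y, move R, go to q2
q2 | XYY[X]X_   read X → write Y, move R, go to q3
q3 | XYYY[X]_   read X → write X, move R, go to q3
q3 | XYYYX[_]
The non-blank tape span at halt is XYYYX.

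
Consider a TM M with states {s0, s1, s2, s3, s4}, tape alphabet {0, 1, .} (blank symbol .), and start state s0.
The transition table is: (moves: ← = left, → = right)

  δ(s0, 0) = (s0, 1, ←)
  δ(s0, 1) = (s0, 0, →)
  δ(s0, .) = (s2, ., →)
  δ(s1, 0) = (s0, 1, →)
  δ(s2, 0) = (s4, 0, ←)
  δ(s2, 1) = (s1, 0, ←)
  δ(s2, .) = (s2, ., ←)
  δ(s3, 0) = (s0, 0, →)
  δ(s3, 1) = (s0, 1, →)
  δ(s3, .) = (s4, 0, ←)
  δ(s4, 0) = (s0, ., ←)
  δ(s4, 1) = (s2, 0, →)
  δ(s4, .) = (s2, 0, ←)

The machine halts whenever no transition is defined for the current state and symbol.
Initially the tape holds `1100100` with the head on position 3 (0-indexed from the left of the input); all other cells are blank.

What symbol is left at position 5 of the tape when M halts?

1

s0 | .110[0]100   read 0 → write 1, move ←, go to s0
s0 | .11[0]1100   read 0 → write 1, move ←, go to s0
s0 | .1[1]11100   read 1 → write 0, move →, go to s0
s0 | .10[1]1100   read 1 → write 0, move →, go to s0
s0 | .100[1]100   read 1 → write 0, move →, go to s0
s0 | .1000[1]00   read 1 → write 0, move →, go to s0
s0 | .10000[0]0   read 0 → write 1, move ←, go to s0
s0 | .1000[0]10   read 0 → write 1, move ←, go to s0
s0 | .100[0]110   read 0 → write 1, move ←, go to s0
s0 | .10[0]1110   read 0 → write 1, move ←, go to s0
s0 | .1[0]11110   read 0 → write 1, move ←, go to s0
s0 | .[1]111110   read 1 → write 0, move →, go to s0
s0 | .0[1]11110   read 1 → write 0, move →, go to s0
s0 | .00[1]1110   read 1 → write 0, move →, go to s0
s0 | .000[1]110   read 1 → write 0, move →, go to s0
s0 | .0000[1]10   read 1 → write 0, move →, go to s0
s0 | .00000[1]0   read 1 → write 0, move →, go to s0
s0 | .000000[0]   read 0 → write 1, move ←, go to s0
s0 | .00000[0]1   read 0 → write 1, move ←, go to s0
s0 | .0000[0]11   read 0 → write 1, move ←, go to s0
s0 | .000[0]111   read 0 → write 1, move ←, go to s0
s0 | .00[0]1111   read 0 → write 1, move ←, go to s0
s0 | .0[0]11111   read 0 → write 1, move ←, go to s0
s0 | .[0]111111   read 0 → write 1, move ←, go to s0
s0 | [.]1111111   read . → write ., move →, go to s2
s2 | .[1]111111   read 1 → write 0, move ←, go to s1
s1 | [.]0111111
Cell 5 holds 1 when M halts.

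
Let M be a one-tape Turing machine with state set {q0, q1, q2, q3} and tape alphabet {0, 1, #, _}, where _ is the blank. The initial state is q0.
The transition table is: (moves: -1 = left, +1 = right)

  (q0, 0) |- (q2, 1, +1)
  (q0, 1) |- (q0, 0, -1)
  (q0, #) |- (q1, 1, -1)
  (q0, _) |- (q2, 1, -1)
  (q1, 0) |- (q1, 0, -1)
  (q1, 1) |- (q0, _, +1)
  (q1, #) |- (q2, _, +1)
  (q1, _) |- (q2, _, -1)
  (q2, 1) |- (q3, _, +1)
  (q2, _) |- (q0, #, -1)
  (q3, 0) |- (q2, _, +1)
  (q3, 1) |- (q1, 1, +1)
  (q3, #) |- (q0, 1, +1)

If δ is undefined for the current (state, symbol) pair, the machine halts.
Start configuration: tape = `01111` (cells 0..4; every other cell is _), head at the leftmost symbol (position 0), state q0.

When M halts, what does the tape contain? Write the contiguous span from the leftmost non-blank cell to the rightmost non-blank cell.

q0 | [0]1111_   read 0 → write 1, move +1, go to q2
q2 | 1[1]111_   read 1 → write _, move +1, go to q3
q3 | 1_[1]11_   read 1 → write 1, move +1, go to q1
q1 | 1_1[1]1_   read 1 → write _, move +1, go to q0
q0 | 1_1_[1]_   read 1 → write 0, move -1, go to q0
q0 | 1_1[_]0_   read _ → write 1, move -1, go to q2
q2 | 1_[1]10_   read 1 → write _, move +1, go to q3
q3 | 1__[1]0_   read 1 → write 1, move +1, go to q1
q1 | 1__1[0]_   read 0 → write 0, move -1, go to q1
q1 | 1__[1]0_   read 1 → write _, move +1, go to q0
q0 | 1___[0]_   read 0 → write 1, move +1, go to q2
q2 | 1___1[_]   read _ → write #, move -1, go to q0
q0 | 1___[1]#   read 1 → write 0, move -1, go to q0
q0 | 1__[_]0#   read _ → write 1, move -1, go to q2
q2 | 1_[_]10#   read _ → write #, move -1, go to q0
q0 | 1[_]#10#   read _ → write 1, move -1, go to q2
q2 | [1]1#10#   read 1 → write _, move +1, go to q3
q3 | _[1]#10#   read 1 → write 1, move +1, go to q1
q1 | _1[#]10#   read # → write _, move +1, go to q2
q2 | _1_[1]0#   read 1 → write _, move +1, go to q3
q3 | _1__[0]#   read 0 → write _, move +1, go to q2
q2 | _1___[#]
The non-blank tape span at halt is 1___#.

1___#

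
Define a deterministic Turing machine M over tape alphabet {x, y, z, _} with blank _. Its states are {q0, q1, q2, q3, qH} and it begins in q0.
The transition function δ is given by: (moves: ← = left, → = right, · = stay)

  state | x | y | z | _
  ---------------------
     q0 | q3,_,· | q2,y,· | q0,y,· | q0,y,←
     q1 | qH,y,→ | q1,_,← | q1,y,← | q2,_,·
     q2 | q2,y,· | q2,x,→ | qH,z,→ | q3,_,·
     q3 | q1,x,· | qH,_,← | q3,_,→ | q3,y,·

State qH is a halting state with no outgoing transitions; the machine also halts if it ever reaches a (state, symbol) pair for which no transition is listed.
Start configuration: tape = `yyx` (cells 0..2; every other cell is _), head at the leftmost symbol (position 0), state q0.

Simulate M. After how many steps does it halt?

8

state=q0 head=0 tape=[y]yx_   (q0,y)→(q2,y,·)
state=q2 head=0 tape=[y]yx_   (q2,y)→(q2,x,→)
state=q2 head=1 tape=x[y]x_   (q2,y)→(q2,x,→)
state=q2 head=2 tape=xx[x]_   (q2,x)→(q2,y,·)
state=q2 head=2 tape=xx[y]_   (q2,y)→(q2,x,→)
state=q2 head=3 tape=xxx[_]   (q2,_)→(q3,_,·)
state=q3 head=3 tape=xxx[_]   (q3,_)→(q3,y,·)
state=q3 head=3 tape=xxx[y]   (q3,y)→(qH,_,←)
state=qH head=2 tape=xx[x]_
M halts after 8 transitions.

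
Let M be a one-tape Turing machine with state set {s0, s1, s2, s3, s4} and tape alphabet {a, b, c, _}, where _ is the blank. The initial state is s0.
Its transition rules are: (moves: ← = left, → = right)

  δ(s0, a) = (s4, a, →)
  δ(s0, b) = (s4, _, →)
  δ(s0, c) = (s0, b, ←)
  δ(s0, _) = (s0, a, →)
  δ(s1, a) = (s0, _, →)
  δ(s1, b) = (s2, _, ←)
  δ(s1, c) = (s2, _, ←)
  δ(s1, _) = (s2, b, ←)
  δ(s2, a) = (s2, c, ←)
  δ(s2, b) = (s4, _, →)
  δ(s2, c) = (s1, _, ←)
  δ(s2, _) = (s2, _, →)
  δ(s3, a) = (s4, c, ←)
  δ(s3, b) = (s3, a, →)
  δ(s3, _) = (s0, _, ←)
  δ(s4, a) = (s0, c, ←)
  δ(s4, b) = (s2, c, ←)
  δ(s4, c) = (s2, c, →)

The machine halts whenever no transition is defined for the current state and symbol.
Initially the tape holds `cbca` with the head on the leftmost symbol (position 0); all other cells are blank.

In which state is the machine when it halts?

s4

s0 | ___[c]bca   read c → write b, move ←, go to s0
s0 | __[_]bbca   read _ → write a, move →, go to s0
s0 | __a[b]bca   read b → write _, move →, go to s4
s4 | __a_[b]ca   read b → write c, move ←, go to s2
s2 | __a[_]cca   read _ → write _, move →, go to s2
s2 | __a_[c]ca   read c → write _, move ←, go to s1
s1 | __a[_]_ca   read _ → write b, move ←, go to s2
s2 | __[a]b_ca   read a → write c, move ←, go to s2
s2 | _[_]cb_ca   read _ → write _, move →, go to s2
s2 | __[c]b_ca   read c → write _, move ←, go to s1
s1 | _[_]_b_ca   read _ → write b, move ←, go to s2
s2 | [_]b_b_ca   read _ → write _, move →, go to s2
s2 | _[b]_b_ca   read b → write _, move →, go to s4
s4 | __[_]b_ca
No transition is defined for (s4, _); M halts in state s4.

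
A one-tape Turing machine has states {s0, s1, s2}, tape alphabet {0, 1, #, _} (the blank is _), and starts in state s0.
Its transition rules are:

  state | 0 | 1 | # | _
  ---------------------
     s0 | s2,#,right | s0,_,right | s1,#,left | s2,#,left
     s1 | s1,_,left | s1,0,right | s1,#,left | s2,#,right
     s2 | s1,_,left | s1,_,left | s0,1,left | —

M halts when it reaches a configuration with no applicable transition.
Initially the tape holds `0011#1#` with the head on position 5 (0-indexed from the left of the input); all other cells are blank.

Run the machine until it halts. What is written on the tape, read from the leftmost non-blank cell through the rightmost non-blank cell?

#___#1#1

state=s0 head=5 tape=_0011#[1]#   (s0,1)→(s0,_,right)
state=s0 head=6 tape=_0011#_[#]   (s0,#)→(s1,#,left)
state=s1 head=5 tape=_0011#[_]#   (s1,_)→(s2,#,right)
state=s2 head=6 tape=_0011##[#]   (s2,#)→(s0,1,left)
state=s0 head=5 tape=_0011#[#]1   (s0,#)→(s1,#,left)
state=s1 head=4 tape=_0011[#]#1   (s1,#)→(s1,#,left)
state=s1 head=3 tape=_001[1]##1   (s1,1)→(s1,0,right)
state=s1 head=4 tape=_0010[#]#1   (s1,#)→(s1,#,left)
state=s1 head=3 tape=_001[0]##1   (s1,0)→(s1,_,left)
state=s1 head=2 tape=_00[1]_##1   (s1,1)→(s1,0,right)
state=s1 head=3 tape=_000[_]##1   (s1,_)→(s2,#,right)
state=s2 head=4 tape=_000#[#]#1   (s2,#)→(s0,1,left)
state=s0 head=3 tape=_000[#]1#1   (s0,#)→(s1,#,left)
state=s1 head=2 tape=_00[0]#1#1   (s1,0)→(s1,_,left)
state=s1 head=1 tape=_0[0]_#1#1   (s1,0)→(s1,_,left)
state=s1 head=0 tape=_[0]__#1#1   (s1,0)→(s1,_,left)
state=s1 head=-1 tape=[_]___#1#1   (s1,_)→(s2,#,right)
state=s2 head=0 tape=#[_]__#1#1
The non-blank tape span at halt is #___#1#1.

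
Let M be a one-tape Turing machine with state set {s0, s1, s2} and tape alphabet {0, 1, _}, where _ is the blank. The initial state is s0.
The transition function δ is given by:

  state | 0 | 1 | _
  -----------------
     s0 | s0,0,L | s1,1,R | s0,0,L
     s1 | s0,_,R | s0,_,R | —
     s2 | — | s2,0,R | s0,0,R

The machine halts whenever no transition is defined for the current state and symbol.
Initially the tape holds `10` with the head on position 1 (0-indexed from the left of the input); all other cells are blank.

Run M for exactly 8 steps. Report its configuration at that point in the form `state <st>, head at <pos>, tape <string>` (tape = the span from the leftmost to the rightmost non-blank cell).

s0 | 1[0]_   read 0 → write 0, move L, go to s0
s0 | [1]0_   read 1 → write 1, move R, go to s1
s1 | 1[0]_   read 0 → write _, move R, go to s0
s0 | 1_[_]   read _ → write 0, move L, go to s0
s0 | 1[_]0   read _ → write 0, move L, go to s0
s0 | [1]00   read 1 → write 1, move R, go to s1
s1 | 1[0]0   read 0 → write _, move R, go to s0
s0 | 1_[0]   read 0 → write 0, move L, go to s0
s0 | 1[_]0
After 8 steps: state s0, head at 1, tape 1_0.

state s0, head at 1, tape 1_0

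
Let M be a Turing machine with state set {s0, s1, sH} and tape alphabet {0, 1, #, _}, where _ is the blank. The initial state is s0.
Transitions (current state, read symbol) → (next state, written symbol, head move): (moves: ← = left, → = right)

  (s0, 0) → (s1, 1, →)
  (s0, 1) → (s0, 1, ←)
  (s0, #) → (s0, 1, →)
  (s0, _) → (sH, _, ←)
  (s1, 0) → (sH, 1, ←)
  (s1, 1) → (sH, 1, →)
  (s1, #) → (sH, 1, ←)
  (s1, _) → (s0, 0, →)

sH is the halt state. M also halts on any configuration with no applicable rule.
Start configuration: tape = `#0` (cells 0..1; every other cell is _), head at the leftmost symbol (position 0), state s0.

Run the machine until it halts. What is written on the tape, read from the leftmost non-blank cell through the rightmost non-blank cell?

110

s0 | [#]0__   read # → write 1, move →, go to s0
s0 | 1[0]__   read 0 → write 1, move →, go to s1
s1 | 11[_]_   read _ → write 0, move →, go to s0
s0 | 110[_]   read _ → write _, move ←, go to sH
sH | 11[0]_
The non-blank tape span at halt is 110.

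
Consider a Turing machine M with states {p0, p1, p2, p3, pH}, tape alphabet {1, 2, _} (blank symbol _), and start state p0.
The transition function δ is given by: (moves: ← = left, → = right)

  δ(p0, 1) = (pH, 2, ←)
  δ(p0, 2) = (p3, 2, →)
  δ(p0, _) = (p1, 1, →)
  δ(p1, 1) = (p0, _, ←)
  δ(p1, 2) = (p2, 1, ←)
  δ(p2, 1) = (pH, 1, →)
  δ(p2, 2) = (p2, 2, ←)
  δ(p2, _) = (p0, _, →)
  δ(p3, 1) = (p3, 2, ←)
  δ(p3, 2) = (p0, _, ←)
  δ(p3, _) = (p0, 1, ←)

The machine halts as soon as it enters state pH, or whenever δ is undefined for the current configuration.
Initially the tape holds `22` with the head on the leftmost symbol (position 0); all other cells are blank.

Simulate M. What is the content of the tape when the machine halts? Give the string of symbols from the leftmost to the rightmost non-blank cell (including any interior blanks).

state=p0 head=0 tape=_[2]2   (p0,2)→(p3,2,→)
state=p3 head=1 tape=_2[2]   (p3,2)→(p0,_,←)
state=p0 head=0 tape=_[2]_   (p0,2)→(p3,2,→)
state=p3 head=1 tape=_2[_]   (p3,_)→(p0,1,←)
state=p0 head=0 tape=_[2]1   (p0,2)→(p3,2,→)
state=p3 head=1 tape=_2[1]   (p3,1)→(p3,2,←)
state=p3 head=0 tape=_[2]2   (p3,2)→(p0,_,←)
state=p0 head=-1 tape=[_]_2   (p0,_)→(p1,1,→)
state=p1 head=0 tape=1[_]2
The non-blank tape span at halt is 1_2.

1_2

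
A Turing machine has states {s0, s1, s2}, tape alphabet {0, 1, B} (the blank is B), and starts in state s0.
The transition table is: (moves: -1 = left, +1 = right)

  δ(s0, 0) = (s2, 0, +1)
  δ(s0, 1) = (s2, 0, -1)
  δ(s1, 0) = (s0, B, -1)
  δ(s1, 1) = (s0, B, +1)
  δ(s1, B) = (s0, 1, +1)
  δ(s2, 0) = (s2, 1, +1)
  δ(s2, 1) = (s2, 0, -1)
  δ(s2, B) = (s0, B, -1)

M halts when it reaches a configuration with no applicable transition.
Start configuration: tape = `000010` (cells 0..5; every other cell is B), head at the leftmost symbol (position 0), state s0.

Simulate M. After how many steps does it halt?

22

state=s0 head=0 tape=BB[0]00010B   (s0,0)→(s2,0,+1)
state=s2 head=1 tape=BB0[0]0010B   (s2,0)→(s2,1,+1)
state=s2 head=2 tape=BB01[0]010B   (s2,0)→(s2,1,+1)
state=s2 head=3 tape=BB011[0]10B   (s2,0)→(s2,1,+1)
state=s2 head=4 tape=BB0111[1]0B   (s2,1)→(s2,0,-1)
state=s2 head=3 tape=BB011[1]00B   (s2,1)→(s2,0,-1)
state=s2 head=2 tape=BB01[1]000B   (s2,1)→(s2,0,-1)
state=s2 head=1 tape=BB0[1]0000B   (s2,1)→(s2,0,-1)
state=s2 head=0 tape=BB[0]00000B   (s2,0)→(s2,1,+1)
state=s2 head=1 tape=BB1[0]0000B   (s2,0)→(s2,1,+1)
state=s2 head=2 tape=BB11[0]000B   (s2,0)→(s2,1,+1)
state=s2 head=3 tape=BB111[0]00B   (s2,0)→(s2,1,+1)
state=s2 head=4 tape=BB1111[0]0B   (s2,0)→(s2,1,+1)
state=s2 head=5 tape=BB11111[0]B   (s2,0)→(s2,1,+1)
state=s2 head=6 tape=BB111111[B]   (s2,B)→(s0,B,-1)
state=s0 head=5 tape=BB11111[1]B   (s0,1)→(s2,0,-1)
state=s2 head=4 tape=BB1111[1]0B   (s2,1)→(s2,0,-1)
state=s2 head=3 tape=BB111[1]00B   (s2,1)→(s2,0,-1)
state=s2 head=2 tape=BB11[1]000B   (s2,1)→(s2,0,-1)
state=s2 head=1 tape=BB1[1]0000B   (s2,1)→(s2,0,-1)
state=s2 head=0 tape=BB[1]00000B   (s2,1)→(s2,0,-1)
state=s2 head=-1 tape=B[B]000000B   (s2,B)→(s0,B,-1)
state=s0 head=-2 tape=[B]B000000B
M halts after 22 transitions.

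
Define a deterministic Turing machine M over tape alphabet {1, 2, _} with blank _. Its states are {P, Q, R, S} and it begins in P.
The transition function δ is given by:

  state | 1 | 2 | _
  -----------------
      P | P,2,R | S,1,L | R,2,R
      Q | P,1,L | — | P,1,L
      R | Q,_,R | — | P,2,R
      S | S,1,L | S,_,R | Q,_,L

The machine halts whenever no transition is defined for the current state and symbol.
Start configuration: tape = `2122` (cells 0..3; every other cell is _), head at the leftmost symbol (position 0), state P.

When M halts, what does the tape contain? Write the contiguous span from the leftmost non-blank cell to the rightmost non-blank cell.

2222_22

P | ___[2]122   read 2 → write 1, move L, go to S
S | __[_]1122   read _ → write _, move L, go to Q
Q | _[_]_1122   read _ → write 1, move L, go to P
P | [_]1_1122   read _ → write 2, move R, go to R
R | 2[1]_1122   read 1 → write _, move R, go to Q
Q | 2_[_]1122   read _ → write 1, move L, go to P
P | 2[_]11122   read _ → write 2, move R, go to R
R | 22[1]1122   read 1 → write _, move R, go to Q
Q | 22_[1]122   read 1 → write 1, move L, go to P
P | 22[_]1122   read _ → write 2, move R, go to R
R | 222[1]122   read 1 → write _, move R, go to Q
Q | 222_[1]22   read 1 → write 1, move L, go to P
P | 222[_]122   read _ → write 2, move R, go to R
R | 2222[1]22   read 1 → write _, move R, go to Q
Q | 2222_[2]2
The non-blank tape span at halt is 2222_22.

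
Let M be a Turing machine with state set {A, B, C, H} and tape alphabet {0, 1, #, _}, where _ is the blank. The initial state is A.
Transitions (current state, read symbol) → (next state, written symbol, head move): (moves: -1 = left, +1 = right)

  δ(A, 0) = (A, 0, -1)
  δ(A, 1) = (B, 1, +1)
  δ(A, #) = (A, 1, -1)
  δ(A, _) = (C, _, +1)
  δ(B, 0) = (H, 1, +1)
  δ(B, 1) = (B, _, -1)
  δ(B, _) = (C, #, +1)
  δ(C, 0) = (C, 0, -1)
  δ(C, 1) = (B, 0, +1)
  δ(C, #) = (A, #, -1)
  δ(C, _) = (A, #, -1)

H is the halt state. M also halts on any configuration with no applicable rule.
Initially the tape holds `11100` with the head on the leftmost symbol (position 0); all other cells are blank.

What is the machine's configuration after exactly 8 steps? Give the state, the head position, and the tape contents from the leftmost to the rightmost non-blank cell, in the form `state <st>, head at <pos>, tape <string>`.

state B, head at 0, tape 0#_100

state=A head=0 tape=__[1]1100   (A,1)→(B,1,+1)
state=B head=1 tape=__1[1]100   (B,1)→(B,_,-1)
state=B head=0 tape=__[1]_100   (B,1)→(B,_,-1)
state=B head=-1 tape=_[_]__100   (B,_)→(C,#,+1)
state=C head=0 tape=_#[_]_100   (C,_)→(A,#,-1)
state=A head=-1 tape=_[#]#_100   (A,#)→(A,1,-1)
state=A head=-2 tape=[_]1#_100   (A,_)→(C,_,+1)
state=C head=-1 tape=_[1]#_100   (C,1)→(B,0,+1)
state=B head=0 tape=_0[#]_100
After 8 steps: state B, head at 0, tape 0#_100.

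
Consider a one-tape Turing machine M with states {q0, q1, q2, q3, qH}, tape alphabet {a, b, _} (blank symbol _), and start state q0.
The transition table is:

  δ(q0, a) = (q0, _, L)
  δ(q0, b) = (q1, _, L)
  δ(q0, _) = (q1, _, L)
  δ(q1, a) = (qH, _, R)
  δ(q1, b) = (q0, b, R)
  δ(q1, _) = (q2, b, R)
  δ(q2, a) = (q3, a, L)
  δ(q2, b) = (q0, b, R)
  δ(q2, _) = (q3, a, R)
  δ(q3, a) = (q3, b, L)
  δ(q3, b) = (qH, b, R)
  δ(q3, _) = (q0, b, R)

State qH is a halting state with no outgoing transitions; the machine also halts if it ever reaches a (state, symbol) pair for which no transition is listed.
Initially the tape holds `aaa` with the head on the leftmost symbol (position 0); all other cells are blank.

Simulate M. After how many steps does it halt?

state=q0 head=0 tape=__[a]aa   (q0,a)→(q0,_,L)
state=q0 head=-1 tape=_[_]_aa   (q0,_)→(q1,_,L)
state=q1 head=-2 tape=[_]__aa   (q1,_)→(q2,b,R)
state=q2 head=-1 tape=b[_]_aa   (q2,_)→(q3,a,R)
state=q3 head=0 tape=ba[_]aa   (q3,_)→(q0,b,R)
state=q0 head=1 tape=bab[a]a   (q0,a)→(q0,_,L)
state=q0 head=0 tape=ba[b]_a   (q0,b)→(q1,_,L)
state=q1 head=-1 tape=b[a]__a   (q1,a)→(qH,_,R)
state=qH head=0 tape=b_[_]_a
M halts after 8 transitions.

8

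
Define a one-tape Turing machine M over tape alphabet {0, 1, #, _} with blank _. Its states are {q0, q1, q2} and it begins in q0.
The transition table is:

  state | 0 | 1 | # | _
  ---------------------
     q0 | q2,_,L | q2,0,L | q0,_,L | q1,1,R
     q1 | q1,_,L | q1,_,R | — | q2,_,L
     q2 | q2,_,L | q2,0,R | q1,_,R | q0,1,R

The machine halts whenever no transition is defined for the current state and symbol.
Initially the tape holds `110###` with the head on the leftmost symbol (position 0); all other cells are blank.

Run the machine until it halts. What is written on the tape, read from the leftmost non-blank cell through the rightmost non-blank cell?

10111###

q0 | __[1]10###   read 1 → write 0, move L, go to q2
q2 | _[_]010###   read _ → write 1, move R, go to q0
q0 | _1[0]10###   read 0 → write _, move L, go to q2
q2 | _[1]_10###   read 1 → write 0, move R, go to q2
q2 | _0[_]10###   read _ → write 1, move R, go to q0
q0 | _01[1]0###   read 1 → write 0, move L, go to q2
q2 | _0[1]00###   read 1 → write 0, move R, go to q2
q2 | _00[0]0###   read 0 → write _, move L, go to q2
q2 | _0[0]_0###   read 0 → write _, move L, go to q2
q2 | _[0]__0###   read 0 → write _, move L, go to q2
q2 | [_]___0###   read _ → write 1, move R, go to q0
q0 | 1[_]__0###   read _ → write 1, move R, go to q1
q1 | 11[_]_0###   read _ → write _, move L, go to q2
q2 | 1[1]__0###   read 1 → write 0, move R, go to q2
q2 | 10[_]_0###   read _ → write 1, move R, go to q0
q0 | 101[_]0###   read _ → write 1, move R, go to q1
q1 | 1011[0]###   read 0 → write _, move L, go to q1
q1 | 101[1]_###   read 1 → write _, move R, go to q1
q1 | 101_[_]###   read _ → write _, move L, go to q2
q2 | 101[_]_###   read _ → write 1, move R, go to q0
q0 | 1011[_]###   read _ → write 1, move R, go to q1
q1 | 10111[#]##
The non-blank tape span at halt is 10111###.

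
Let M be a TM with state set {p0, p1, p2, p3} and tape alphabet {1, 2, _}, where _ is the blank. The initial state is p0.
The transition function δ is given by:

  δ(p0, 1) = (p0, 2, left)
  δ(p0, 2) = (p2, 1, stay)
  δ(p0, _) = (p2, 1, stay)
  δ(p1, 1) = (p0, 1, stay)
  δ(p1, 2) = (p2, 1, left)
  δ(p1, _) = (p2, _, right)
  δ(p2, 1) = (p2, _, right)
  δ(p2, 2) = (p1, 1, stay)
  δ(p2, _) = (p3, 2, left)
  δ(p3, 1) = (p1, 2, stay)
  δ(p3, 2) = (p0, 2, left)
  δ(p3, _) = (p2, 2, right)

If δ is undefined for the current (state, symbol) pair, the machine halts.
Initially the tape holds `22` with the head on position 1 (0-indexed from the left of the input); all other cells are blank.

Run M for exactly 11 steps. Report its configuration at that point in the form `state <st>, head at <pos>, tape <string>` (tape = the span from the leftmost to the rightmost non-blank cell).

state=p0 head=1 tape=2[2]_   (p0,2)→(p2,1,stay)
state=p2 head=1 tape=2[1]_   (p2,1)→(p2,_,right)
state=p2 head=2 tape=2_[_]   (p2,_)→(p3,2,left)
state=p3 head=1 tape=2[_]2   (p3,_)→(p2,2,right)
state=p2 head=2 tape=22[2]   (p2,2)→(p1,1,stay)
state=p1 head=2 tape=22[1]   (p1,1)→(p0,1,stay)
state=p0 head=2 tape=22[1]   (p0,1)→(p0,2,left)
state=p0 head=1 tape=2[2]2   (p0,2)→(p2,1,stay)
state=p2 head=1 tape=2[1]2   (p2,1)→(p2,_,right)
state=p2 head=2 tape=2_[2]   (p2,2)→(p1,1,stay)
state=p1 head=2 tape=2_[1]   (p1,1)→(p0,1,stay)
state=p0 head=2 tape=2_[1]
After 11 steps: state p0, head at 2, tape 2_1.

state p0, head at 2, tape 2_1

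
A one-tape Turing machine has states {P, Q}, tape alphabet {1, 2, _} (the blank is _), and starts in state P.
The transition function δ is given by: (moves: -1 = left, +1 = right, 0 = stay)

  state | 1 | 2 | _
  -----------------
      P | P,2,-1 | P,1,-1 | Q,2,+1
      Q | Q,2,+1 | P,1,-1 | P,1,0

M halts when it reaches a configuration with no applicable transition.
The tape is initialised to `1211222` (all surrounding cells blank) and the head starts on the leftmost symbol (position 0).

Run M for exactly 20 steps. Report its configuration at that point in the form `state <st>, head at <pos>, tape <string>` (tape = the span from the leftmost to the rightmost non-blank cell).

state P, head at 2, tape 2222221122

P | ___[1]211222   read 1 → write 2, move -1, go to P
P | __[_]2211222   read _ → write 2, move +1, go to Q
Q | __2[2]211222   read 2 → write 1, move -1, go to P
P | __[2]1211222   read 2 → write 1, move -1, go to P
P | _[_]11211222   read _ → write 2, move +1, go to Q
Q | _2[1]1211222   read 1 → write 2, move +1, go to Q
Q | _22[1]211222   read 1 → write 2, move +1, go to Q
Q | _222[2]11222   read 2 → write 1, move -1, go to P
P | _22[2]111222   read 2 → write 1, move -1, go to P
P | _2[2]1111222   read 2 → write 1, move -1, go to P
P | _[2]11111222   read 2 → write 1, move -1, go to P
P | [_]111111222   read _ → write 2, move +1, go to Q
Q | 2[1]11111222   read 1 → write 2, move +1, go to Q
Q | 22[1]1111222   read 1 → write 2, move +1, go to Q
Q | 222[1]111222   read 1 → write 2, move +1, go to Q
Q | 2222[1]11222   read 1 → write 2, move +1, go to Q
Q | 22222[1]1222   read 1 → write 2, move +1, go to Q
Q | 222222[1]222   read 1 → write 2, move +1, go to Q
Q | 2222222[2]22   read 2 → write 1, move -1, go to P
P | 222222[2]122   read 2 → write 1, move -1, go to P
P | 22222[2]1122
After 20 steps: state P, head at 2, tape 2222221122.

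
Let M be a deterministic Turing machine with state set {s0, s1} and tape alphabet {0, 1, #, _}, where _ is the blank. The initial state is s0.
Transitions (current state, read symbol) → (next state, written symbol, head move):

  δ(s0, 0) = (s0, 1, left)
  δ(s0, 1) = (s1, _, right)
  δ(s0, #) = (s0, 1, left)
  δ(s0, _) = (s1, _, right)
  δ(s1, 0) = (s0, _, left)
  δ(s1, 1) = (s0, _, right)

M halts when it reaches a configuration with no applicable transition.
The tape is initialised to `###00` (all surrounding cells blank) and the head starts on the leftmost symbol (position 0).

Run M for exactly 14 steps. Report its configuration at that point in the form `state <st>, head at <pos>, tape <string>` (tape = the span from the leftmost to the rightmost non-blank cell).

state s1, head at 4, tape 1

state=s0 head=0 tape=_[#]##00   (s0,#)→(s0,1,left)
state=s0 head=-1 tape=[_]1##00   (s0,_)→(s1,_,right)
state=s1 head=0 tape=_[1]##00   (s1,1)→(s0,_,right)
state=s0 head=1 tape=__[#]#00   (s0,#)→(s0,1,left)
state=s0 head=0 tape=_[_]1#00   (s0,_)→(s1,_,right)
state=s1 head=1 tape=__[1]#00   (s1,1)→(s0,_,right)
state=s0 head=2 tape=___[#]00   (s0,#)→(s0,1,left)
state=s0 head=1 tape=__[_]100   (s0,_)→(s1,_,right)
state=s1 head=2 tape=___[1]00   (s1,1)→(s0,_,right)
state=s0 head=3 tape=____[0]0   (s0,0)→(s0,1,left)
state=s0 head=2 tape=___[_]10   (s0,_)→(s1,_,right)
state=s1 head=3 tape=____[1]0   (s1,1)→(s0,_,right)
state=s0 head=4 tape=_____[0]   (s0,0)→(s0,1,left)
state=s0 head=3 tape=____[_]1   (s0,_)→(s1,_,right)
state=s1 head=4 tape=_____[1]
After 14 steps: state s1, head at 4, tape 1.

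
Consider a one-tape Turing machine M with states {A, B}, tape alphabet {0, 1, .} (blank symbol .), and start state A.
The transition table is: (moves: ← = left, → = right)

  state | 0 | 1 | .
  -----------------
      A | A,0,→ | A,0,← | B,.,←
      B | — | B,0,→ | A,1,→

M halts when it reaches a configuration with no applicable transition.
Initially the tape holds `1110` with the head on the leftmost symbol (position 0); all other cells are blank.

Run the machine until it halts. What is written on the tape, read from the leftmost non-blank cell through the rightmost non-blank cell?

010000

A | ..[1]110.   read 1 → write 0, move ←, go to A
A | .[.]0110.   read . → write ., move ←, go to B
B | [.].0110.   read . → write 1, move →, go to A
A | 1[.]0110.   read . → write ., move ←, go to B
B | [1].0110.   read 1 → write 0, move →, go to B
B | 0[.]0110.   read . → write 1, move →, go to A
A | 01[0]110.   read 0 → write 0, move →, go to A
A | 010[1]10.   read 1 → write 0, move ←, go to A
A | 01[0]010.   read 0 → write 0, move →, go to A
A | 010[0]10.   read 0 → write 0, move →, go to A
A | 0100[1]0.   read 1 → write 0, move ←, go to A
A | 010[0]00.   read 0 → write 0, move →, go to A
A | 0100[0]0.   read 0 → write 0, move →, go to A
A | 01000[0].   read 0 → write 0, move →, go to A
A | 010000[.]   read . → write ., move ←, go to B
B | 01000[0].
The non-blank tape span at halt is 010000.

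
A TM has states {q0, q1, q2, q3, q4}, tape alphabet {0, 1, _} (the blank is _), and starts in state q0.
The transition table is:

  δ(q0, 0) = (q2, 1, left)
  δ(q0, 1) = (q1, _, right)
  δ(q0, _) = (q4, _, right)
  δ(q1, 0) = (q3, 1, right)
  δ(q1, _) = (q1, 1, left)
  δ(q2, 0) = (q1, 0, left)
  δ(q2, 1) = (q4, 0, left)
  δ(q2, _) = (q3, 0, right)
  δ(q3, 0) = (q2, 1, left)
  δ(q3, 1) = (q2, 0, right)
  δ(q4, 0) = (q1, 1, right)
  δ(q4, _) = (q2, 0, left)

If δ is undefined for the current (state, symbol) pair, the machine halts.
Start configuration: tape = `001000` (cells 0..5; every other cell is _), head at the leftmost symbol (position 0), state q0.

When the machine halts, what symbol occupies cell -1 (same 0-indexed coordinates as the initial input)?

1

state=q0 head=0 tape=_[0]01000   (q0,0)→(q2,1,left)
state=q2 head=-1 tape=[_]101000   (q2,_)→(q3,0,right)
state=q3 head=0 tape=0[1]01000   (q3,1)→(q2,0,right)
state=q2 head=1 tape=00[0]1000   (q2,0)→(q1,0,left)
state=q1 head=0 tape=0[0]01000   (q1,0)→(q3,1,right)
state=q3 head=1 tape=01[0]1000   (q3,0)→(q2,1,left)
state=q2 head=0 tape=0[1]11000   (q2,1)→(q4,0,left)
state=q4 head=-1 tape=[0]011000   (q4,0)→(q1,1,right)
state=q1 head=0 tape=1[0]11000   (q1,0)→(q3,1,right)
state=q3 head=1 tape=11[1]1000   (q3,1)→(q2,0,right)
state=q2 head=2 tape=110[1]000   (q2,1)→(q4,0,left)
state=q4 head=1 tape=11[0]0000   (q4,0)→(q1,1,right)
state=q1 head=2 tape=111[0]000   (q1,0)→(q3,1,right)
state=q3 head=3 tape=1111[0]00   (q3,0)→(q2,1,left)
state=q2 head=2 tape=111[1]100   (q2,1)→(q4,0,left)
state=q4 head=1 tape=11[1]0100
Cell -1 holds 1 when M halts.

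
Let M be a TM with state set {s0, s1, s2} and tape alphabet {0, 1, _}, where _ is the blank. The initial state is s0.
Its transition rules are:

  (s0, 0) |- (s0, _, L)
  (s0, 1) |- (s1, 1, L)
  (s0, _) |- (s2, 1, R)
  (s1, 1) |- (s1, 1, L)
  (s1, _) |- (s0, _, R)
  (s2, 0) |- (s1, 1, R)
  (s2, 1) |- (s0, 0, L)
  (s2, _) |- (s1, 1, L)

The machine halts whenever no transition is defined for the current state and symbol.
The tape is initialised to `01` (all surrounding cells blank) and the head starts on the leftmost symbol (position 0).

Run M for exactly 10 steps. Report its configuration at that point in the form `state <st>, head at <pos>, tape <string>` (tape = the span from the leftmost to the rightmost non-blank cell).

state s1, head at -2, tape 111

s0 | __[0]1   read 0 → write _, move L, go to s0
s0 | _[_]_1   read _ → write 1, move R, go to s2
s2 | _1[_]1   read _ → write 1, move L, go to s1
s1 | _[1]11   read 1 → write 1, move L, go to s1
s1 | [_]111   read _ → write _, move R, go to s0
s0 | _[1]11   read 1 → write 1, move L, go to s1
s1 | [_]111   read _ → write _, move R, go to s0
s0 | _[1]11   read 1 → write 1, move L, go to s1
s1 | [_]111   read _ → write _, move R, go to s0
s0 | _[1]11   read 1 → write 1, move L, go to s1
s1 | [_]111
After 10 steps: state s1, head at -2, tape 111.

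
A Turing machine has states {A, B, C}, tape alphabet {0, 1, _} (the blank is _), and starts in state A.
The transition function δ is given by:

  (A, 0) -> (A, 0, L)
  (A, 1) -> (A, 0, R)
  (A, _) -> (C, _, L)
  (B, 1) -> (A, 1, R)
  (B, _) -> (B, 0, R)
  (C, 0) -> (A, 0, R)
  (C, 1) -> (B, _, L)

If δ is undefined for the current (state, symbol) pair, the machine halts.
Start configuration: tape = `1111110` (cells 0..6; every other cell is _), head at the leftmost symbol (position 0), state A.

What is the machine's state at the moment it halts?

A | __[1]111110   read 1 → write 0, move R, go to A
A | __0[1]11110   read 1 → write 0, move R, go to A
A | __00[1]1110   read 1 → write 0, move R, go to A
A | __000[1]110   read 1 → write 0, move R, go to A
A | __0000[1]10   read 1 → write 0, move R, go to A
A | __00000[1]0   read 1 → write 0, move R, go to A
A | __000000[0]   read 0 → write 0, move L, go to A
A | __00000[0]0   read 0 → write 0, move L, go to A
A | __0000[0]00   read 0 → write 0, move L, go to A
A | __000[0]000   read 0 → write 0, move L, go to A
A | __00[0]0000   read 0 → write 0, move L, go to A
A | __0[0]00000   read 0 → write 0, move L, go to A
A | __[0]000000   read 0 → write 0, move L, go to A
A | _[_]0000000   read _ → write _, move L, go to C
C | [_]_0000000
No transition is defined for (C, _); M halts in state C.

C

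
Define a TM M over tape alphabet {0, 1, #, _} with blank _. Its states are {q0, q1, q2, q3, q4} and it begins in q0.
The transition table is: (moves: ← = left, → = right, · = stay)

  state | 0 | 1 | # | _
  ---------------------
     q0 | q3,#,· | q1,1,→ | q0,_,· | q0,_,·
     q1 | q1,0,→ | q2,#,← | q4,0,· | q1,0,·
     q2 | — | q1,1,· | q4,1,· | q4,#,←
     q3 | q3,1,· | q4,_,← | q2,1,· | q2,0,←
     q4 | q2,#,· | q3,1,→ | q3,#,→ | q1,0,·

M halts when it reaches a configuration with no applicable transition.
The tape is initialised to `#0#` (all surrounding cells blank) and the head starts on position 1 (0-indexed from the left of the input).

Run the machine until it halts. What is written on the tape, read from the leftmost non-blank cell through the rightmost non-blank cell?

0####

q0 | __#[0]#   read 0 → write #, move ·, go to q3
q3 | __#[#]#   read # → write 1, move ·, go to q2
q2 | __#[1]#   read 1 → write 1, move ·, go to q1
q1 | __#[1]#   read 1 → write #, move ←, go to q2
q2 | __[#]##   read # → write 1, move ·, go to q4
q4 | __[1]##   read 1 → write 1, move →, go to q3
q3 | __1[#]#   read # → write 1, move ·, go to q2
q2 | __1[1]#   read 1 → write 1, move ·, go to q1
q1 | __1[1]#   read 1 → write #, move ←, go to q2
q2 | __[1]##   read 1 → write 1, move ·, go to q1
q1 | __[1]##   read 1 → write #, move ←, go to q2
q2 | _[_]###   read _ → write #, move ←, go to q4
q4 | [_]####   read _ → write 0, move ·, go to q1
q1 | [0]####   read 0 → write 0, move →, go to q1
q1 | 0[#]###   read # → write 0, move ·, go to q4
q4 | 0[0]###   read 0 → write #, move ·, go to q2
q2 | 0[#]###   read # → write 1, move ·, go to q4
q4 | 0[1]###   read 1 → write 1, move →, go to q3
q3 | 01[#]##   read # → write 1, move ·, go to q2
q2 | 01[1]##   read 1 → write 1, move ·, go to q1
q1 | 01[1]##   read 1 → write #, move ←, go to q2
q2 | 0[1]###   read 1 → write 1, move ·, go to q1
q1 | 0[1]###   read 1 → write #, move ←, go to q2
q2 | [0]####
The non-blank tape span at halt is 0####.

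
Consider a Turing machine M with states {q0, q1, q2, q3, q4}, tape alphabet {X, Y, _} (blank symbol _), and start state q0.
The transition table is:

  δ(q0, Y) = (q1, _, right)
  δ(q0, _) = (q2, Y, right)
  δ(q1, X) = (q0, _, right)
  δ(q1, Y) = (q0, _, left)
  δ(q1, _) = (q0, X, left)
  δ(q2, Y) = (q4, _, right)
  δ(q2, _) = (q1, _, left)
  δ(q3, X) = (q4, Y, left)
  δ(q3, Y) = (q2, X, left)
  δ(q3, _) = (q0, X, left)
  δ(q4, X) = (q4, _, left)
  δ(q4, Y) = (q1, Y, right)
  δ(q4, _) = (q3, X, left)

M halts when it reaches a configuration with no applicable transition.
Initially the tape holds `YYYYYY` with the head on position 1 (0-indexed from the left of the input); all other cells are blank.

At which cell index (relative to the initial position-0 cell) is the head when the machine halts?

1

q0 | Y[Y]YYYY   read Y → write _, move right, go to q1
q1 | Y_[Y]YYY   read Y → write _, move left, go to q0
q0 | Y[_]_YYY   read _ → write Y, move right, go to q2
q2 | YY[_]YYY   read _ → write _, move left, go to q1
q1 | Y[Y]_YYY   read Y → write _, move left, go to q0
q0 | [Y]__YYY   read Y → write _, move right, go to q1
q1 | _[_]_YYY   read _ → write X, move left, go to q0
q0 | [_]X_YYY   read _ → write Y, move right, go to q2
q2 | Y[X]_YYY
At halt the head is at cell 1.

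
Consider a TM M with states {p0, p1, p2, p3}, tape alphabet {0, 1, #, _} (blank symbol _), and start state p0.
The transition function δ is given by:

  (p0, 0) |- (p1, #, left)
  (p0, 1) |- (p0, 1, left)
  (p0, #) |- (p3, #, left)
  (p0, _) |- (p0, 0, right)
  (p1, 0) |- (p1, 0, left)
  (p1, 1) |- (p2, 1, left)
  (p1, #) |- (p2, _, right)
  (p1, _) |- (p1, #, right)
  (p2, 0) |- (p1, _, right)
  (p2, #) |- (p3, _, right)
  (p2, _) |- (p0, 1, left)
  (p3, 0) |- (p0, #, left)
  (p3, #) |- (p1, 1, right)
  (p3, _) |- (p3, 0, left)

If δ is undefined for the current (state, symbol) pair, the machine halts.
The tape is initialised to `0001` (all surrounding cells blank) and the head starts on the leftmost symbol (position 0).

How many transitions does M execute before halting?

16

p0 | _[0]001   read 0 → write #, move left, go to p1
p1 | [_]#001   read _ → write #, move right, go to p1
p1 | #[#]001   read # → write _, move right, go to p2
p2 | #_[0]01   read 0 → write _, move right, go to p1
p1 | #__[0]1   read 0 → write 0, move left, go to p1
p1 | #_[_]01   read _ → write #, move right, go to p1
p1 | #_#[0]1   read 0 → write 0, move left, go to p1
p1 | #_[#]01   read # → write _, move right, go to p2
p2 | #__[0]1   read 0 → write _, move right, go to p1
p1 | #___[1]   read 1 → write 1, move left, go to p2
p2 | #__[_]1   read _ → write 1, move left, go to p0
p0 | #_[_]11   read _ → write 0, move right, go to p0
p0 | #_0[1]1   read 1 → write 1, move left, go to p0
p0 | #_[0]11   read 0 → write #, move left, go to p1
p1 | #[_]#11   read _ → write #, move right, go to p1
p1 | ##[#]11   read # → write _, move right, go to p2
p2 | ##_[1]1
M halts after 16 transitions.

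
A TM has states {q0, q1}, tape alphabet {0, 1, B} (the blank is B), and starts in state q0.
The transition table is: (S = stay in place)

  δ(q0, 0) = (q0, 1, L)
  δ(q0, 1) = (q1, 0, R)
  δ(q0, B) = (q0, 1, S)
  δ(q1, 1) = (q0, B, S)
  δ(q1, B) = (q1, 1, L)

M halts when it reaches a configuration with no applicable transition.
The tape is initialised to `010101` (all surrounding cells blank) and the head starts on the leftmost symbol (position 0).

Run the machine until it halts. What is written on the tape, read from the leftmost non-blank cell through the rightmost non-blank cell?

state=q0 head=0 tape=B[0]10101   (q0,0)→(q0,1,L)
state=q0 head=-1 tape=[B]110101   (q0,B)→(q0,1,S)
state=q0 head=-1 tape=[1]110101   (q0,1)→(q1,0,R)
state=q1 head=0 tape=0[1]10101   (q1,1)→(q0,B,S)
state=q0 head=0 tape=0[B]10101   (q0,B)→(q0,1,S)
state=q0 head=0 tape=0[1]10101   (q0,1)→(q1,0,R)
state=q1 head=1 tape=00[1]0101   (q1,1)→(q0,B,S)
state=q0 head=1 tape=00[B]0101   (q0,B)→(q0,1,S)
state=q0 head=1 tape=00[1]0101   (q0,1)→(q1,0,R)
state=q1 head=2 tape=000[0]101
The non-blank tape span at halt is 0000101.

0000101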